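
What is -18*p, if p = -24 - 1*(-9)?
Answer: 270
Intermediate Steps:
p = -15 (p = -24 + 9 = -15)
-18*p = -18*(-15) = 270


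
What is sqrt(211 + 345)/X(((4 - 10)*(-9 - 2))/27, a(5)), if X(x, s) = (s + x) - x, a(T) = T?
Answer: 2*sqrt(139)/5 ≈ 4.7159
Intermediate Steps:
X(x, s) = s
sqrt(211 + 345)/X(((4 - 10)*(-9 - 2))/27, a(5)) = sqrt(211 + 345)/5 = sqrt(556)*(1/5) = (2*sqrt(139))*(1/5) = 2*sqrt(139)/5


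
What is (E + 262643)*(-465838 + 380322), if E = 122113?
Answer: -32902794096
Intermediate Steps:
(E + 262643)*(-465838 + 380322) = (122113 + 262643)*(-465838 + 380322) = 384756*(-85516) = -32902794096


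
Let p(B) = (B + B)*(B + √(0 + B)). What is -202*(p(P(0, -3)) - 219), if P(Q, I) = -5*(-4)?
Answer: -117362 - 16160*√5 ≈ -1.5350e+5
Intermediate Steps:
P(Q, I) = 20
p(B) = 2*B*(B + √B) (p(B) = (2*B)*(B + √B) = 2*B*(B + √B))
-202*(p(P(0, -3)) - 219) = -202*((2*20² + 2*20^(3/2)) - 219) = -202*((2*400 + 2*(40*√5)) - 219) = -202*((800 + 80*√5) - 219) = -202*(581 + 80*√5) = -117362 - 16160*√5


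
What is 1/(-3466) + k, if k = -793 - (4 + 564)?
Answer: -4717227/3466 ≈ -1361.0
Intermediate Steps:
k = -1361 (k = -793 - 1*568 = -793 - 568 = -1361)
1/(-3466) + k = 1/(-3466) - 1361 = -1/3466 - 1361 = -4717227/3466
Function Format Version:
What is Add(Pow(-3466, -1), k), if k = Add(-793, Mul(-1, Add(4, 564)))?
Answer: Rational(-4717227, 3466) ≈ -1361.0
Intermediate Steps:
k = -1361 (k = Add(-793, Mul(-1, 568)) = Add(-793, -568) = -1361)
Add(Pow(-3466, -1), k) = Add(Pow(-3466, -1), -1361) = Add(Rational(-1, 3466), -1361) = Rational(-4717227, 3466)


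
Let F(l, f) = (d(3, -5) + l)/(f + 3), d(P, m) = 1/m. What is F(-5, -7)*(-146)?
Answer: -949/5 ≈ -189.80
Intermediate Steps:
F(l, f) = (-1/5 + l)/(3 + f) (F(l, f) = (1/(-5) + l)/(f + 3) = (-1/5 + l)/(3 + f))
F(-5, -7)*(-146) = ((-1/5 - 5)/(3 - 7))*(-146) = (-26/5/(-4))*(-146) = -1/4*(-26/5)*(-146) = (13/10)*(-146) = -949/5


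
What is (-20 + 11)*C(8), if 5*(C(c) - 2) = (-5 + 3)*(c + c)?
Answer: 198/5 ≈ 39.600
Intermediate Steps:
C(c) = 2 - 4*c/5 (C(c) = 2 + ((-5 + 3)*(c + c))/5 = 2 + (-4*c)/5 = 2 - 4*c/5)
(-20 + 11)*C(8) = (-20 + 11)*(2 - ⅘*8) = -9*(2 - 32/5) = -9*(-22/5) = 198/5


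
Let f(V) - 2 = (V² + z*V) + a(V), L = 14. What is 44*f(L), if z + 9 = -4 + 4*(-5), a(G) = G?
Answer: -11000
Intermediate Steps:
z = -33 (z = -9 + (-4 + 4*(-5)) = -9 + (-4 - 20) = -9 - 24 = -33)
f(V) = 2 + V² - 32*V (f(V) = 2 + ((V² - 33*V) + V) = 2 + (V² - 32*V) = 2 + V² - 32*V)
44*f(L) = 44*(2 + 14² - 32*14) = 44*(2 + 196 - 448) = 44*(-250) = -11000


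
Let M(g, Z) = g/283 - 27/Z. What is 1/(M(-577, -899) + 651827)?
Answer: 254417/165835358777 ≈ 1.5342e-6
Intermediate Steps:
M(g, Z) = -27/Z + g/283 (M(g, Z) = g*(1/283) - 27/Z = g/283 - 27/Z = -27/Z + g/283)
1/(M(-577, -899) + 651827) = 1/((-27/(-899) + (1/283)*(-577)) + 651827) = 1/((-27*(-1/899) - 577/283) + 651827) = 1/((27/899 - 577/283) + 651827) = 1/(-511082/254417 + 651827) = 1/(165835358777/254417) = 254417/165835358777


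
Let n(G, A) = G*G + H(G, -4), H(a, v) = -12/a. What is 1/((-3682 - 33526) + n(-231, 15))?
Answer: 77/1243785 ≈ 6.1908e-5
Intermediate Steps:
n(G, A) = G² - 12/G (n(G, A) = G*G - 12/G = G² - 12/G)
1/((-3682 - 33526) + n(-231, 15)) = 1/((-3682 - 33526) + (-12 + (-231)³)/(-231)) = 1/(-37208 - (-12 - 12326391)/231) = 1/(-37208 - 1/231*(-12326403)) = 1/(-37208 + 4108801/77) = 1/(1243785/77) = 77/1243785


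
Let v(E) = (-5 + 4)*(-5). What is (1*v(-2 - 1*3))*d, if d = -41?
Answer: -205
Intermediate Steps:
v(E) = 5 (v(E) = -1*(-5) = 5)
(1*v(-2 - 1*3))*d = (1*5)*(-41) = 5*(-41) = -205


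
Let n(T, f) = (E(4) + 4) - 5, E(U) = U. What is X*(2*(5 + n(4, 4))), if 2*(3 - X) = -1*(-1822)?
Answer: -14528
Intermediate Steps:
n(T, f) = 3 (n(T, f) = (4 + 4) - 5 = 8 - 5 = 3)
X = -908 (X = 3 - (-1)*(-1822)/2 = 3 - 1/2*1822 = 3 - 911 = -908)
X*(2*(5 + n(4, 4))) = -1816*(5 + 3) = -1816*8 = -908*16 = -14528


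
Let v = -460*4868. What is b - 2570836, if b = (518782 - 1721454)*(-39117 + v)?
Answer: 2740161705948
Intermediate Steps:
v = -2239280
b = 2740164276784 (b = (518782 - 1721454)*(-39117 - 2239280) = -1202672*(-2278397) = 2740164276784)
b - 2570836 = 2740164276784 - 2570836 = 2740161705948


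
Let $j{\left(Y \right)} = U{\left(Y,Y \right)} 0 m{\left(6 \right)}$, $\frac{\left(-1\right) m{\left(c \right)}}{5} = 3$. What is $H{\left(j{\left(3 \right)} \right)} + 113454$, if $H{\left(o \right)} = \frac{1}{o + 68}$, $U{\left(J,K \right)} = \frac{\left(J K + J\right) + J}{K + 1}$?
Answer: $\frac{7714873}{68} \approx 1.1345 \cdot 10^{5}$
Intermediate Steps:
$m{\left(c \right)} = -15$ ($m{\left(c \right)} = \left(-5\right) 3 = -15$)
$U{\left(J,K \right)} = \frac{2 J + J K}{1 + K}$ ($U{\left(J,K \right)} = \frac{\left(J + J K\right) + J}{1 + K} = \frac{2 J + J K}{1 + K}$)
$j{\left(Y \right)} = 0$ ($j{\left(Y \right)} = \frac{Y \left(2 + Y\right)}{1 + Y} 0 \left(-15\right) = 0 \left(-15\right) = 0$)
$H{\left(o \right)} = \frac{1}{68 + o}$
$H{\left(j{\left(3 \right)} \right)} + 113454 = \frac{1}{68 + 0} + 113454 = \frac{1}{68} + 113454 = \frac{7714873}{68}$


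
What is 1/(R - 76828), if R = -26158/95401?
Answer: -95401/7329494186 ≈ -1.3016e-5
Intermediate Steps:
R = -26158/95401 (R = -26158*1/95401 = -26158/95401 ≈ -0.27419)
1/(R - 76828) = 1/(-26158/95401 - 76828) = 1/(-7329494186/95401) = -95401/7329494186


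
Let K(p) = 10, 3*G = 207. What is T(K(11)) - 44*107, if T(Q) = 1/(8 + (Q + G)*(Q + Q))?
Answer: -7476303/1588 ≈ -4708.0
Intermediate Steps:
G = 69 (G = (1/3)*207 = 69)
T(Q) = 1/(8 + 2*Q*(69 + Q)) (T(Q) = 1/(8 + (Q + 69)*(Q + Q)) = 1/(8 + (69 + Q)*(2*Q)) = 1/(8 + 2*Q*(69 + Q)))
T(K(11)) - 44*107 = 1/(2*(4 + 10**2 + 69*10)) - 44*107 = 1/(2*(4 + 100 + 690)) - 4708 = (1/2)/794 - 4708 = (1/2)*(1/794) - 4708 = 1/1588 - 4708 = -7476303/1588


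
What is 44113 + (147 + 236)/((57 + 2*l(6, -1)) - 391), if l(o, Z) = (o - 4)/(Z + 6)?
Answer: 73490343/1666 ≈ 44112.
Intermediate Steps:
l(o, Z) = (-4 + o)/(6 + Z)
44113 + (147 + 236)/((57 + 2*l(6, -1)) - 391) = 44113 + (147 + 236)/((57 + 2*((-4 + 6)/(6 - 1))) - 391) = 44113 + 383/((57 + 2*(2/5)) - 391) = 44113 + 383/((57 + 2*((⅕)*2)) - 391) = 44113 + 383/((57 + 2*(⅖)) - 391) = 44113 + 383/((57 + ⅘) - 391) = 44113 + 383/(289/5 - 391) = 44113 + 383/(-1666/5) = 44113 + 383*(-5/1666) = 44113 - 1915/1666 = 73490343/1666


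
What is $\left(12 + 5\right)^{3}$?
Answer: $4913$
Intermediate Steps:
$\left(12 + 5\right)^{3} = 17^{3} = 4913$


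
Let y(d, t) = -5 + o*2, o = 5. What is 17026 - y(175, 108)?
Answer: 17021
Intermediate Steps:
y(d, t) = 5 (y(d, t) = -5 + 5*2 = -5 + 10 = 5)
17026 - y(175, 108) = 17026 - 1*5 = 17026 - 5 = 17021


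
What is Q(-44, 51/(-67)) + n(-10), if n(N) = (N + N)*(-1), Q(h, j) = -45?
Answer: -25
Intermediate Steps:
n(N) = -2*N (n(N) = (2*N)*(-1) = -2*N)
Q(-44, 51/(-67)) + n(-10) = -45 - 2*(-10) = -45 + 20 = -25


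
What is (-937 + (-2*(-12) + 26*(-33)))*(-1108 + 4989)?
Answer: -6873251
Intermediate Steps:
(-937 + (-2*(-12) + 26*(-33)))*(-1108 + 4989) = (-937 + (24 - 858))*3881 = (-937 - 834)*3881 = -1771*3881 = -6873251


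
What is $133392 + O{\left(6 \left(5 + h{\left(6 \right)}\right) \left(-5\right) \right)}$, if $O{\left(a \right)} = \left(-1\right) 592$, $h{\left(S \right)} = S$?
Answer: $132800$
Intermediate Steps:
$O{\left(a \right)} = -592$
$133392 + O{\left(6 \left(5 + h{\left(6 \right)}\right) \left(-5\right) \right)} = 133392 - 592 = 132800$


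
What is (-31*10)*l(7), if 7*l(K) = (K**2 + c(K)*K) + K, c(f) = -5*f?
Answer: 8370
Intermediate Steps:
c(f) = -5*f
l(K) = -4*K**2/7 + K/7 (l(K) = ((K**2 + (-5*K)*K) + K)/7 = ((K**2 - 5*K**2) + K)/7 = (-4*K**2 + K)/7 = (K - 4*K**2)/7 = -4*K**2/7 + K/7)
(-31*10)*l(7) = (-31*10)*((1/7)*7*(1 - 4*7)) = -310*7*(1 - 28)/7 = -310*7*(-27)/7 = -310*(-27) = 8370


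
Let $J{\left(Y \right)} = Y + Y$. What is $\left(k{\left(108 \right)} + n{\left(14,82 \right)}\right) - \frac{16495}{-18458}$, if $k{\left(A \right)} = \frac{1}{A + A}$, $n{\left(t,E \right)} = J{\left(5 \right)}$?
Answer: $\frac{21725329}{1993464} \approx 10.898$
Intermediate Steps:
$J{\left(Y \right)} = 2 Y$
$n{\left(t,E \right)} = 10$ ($n{\left(t,E \right)} = 2 \cdot 5 = 10$)
$k{\left(A \right)} = \frac{1}{2 A}$
$\left(k{\left(108 \right)} + n{\left(14,82 \right)}\right) - \frac{16495}{-18458} = \left(\frac{1}{2 \cdot 108} + 10\right) - \frac{16495}{-18458} = \left(\frac{1}{2} \cdot \frac{1}{108} + 10\right) - - \frac{16495}{18458} = \left(\frac{1}{216} + 10\right) + \frac{16495}{18458} = \frac{2161}{216} + \frac{16495}{18458} = \frac{21725329}{1993464}$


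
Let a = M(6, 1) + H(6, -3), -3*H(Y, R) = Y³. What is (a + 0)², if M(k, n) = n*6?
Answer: 4356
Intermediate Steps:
H(Y, R) = -Y³/3
M(k, n) = 6*n
a = -66 (a = 6*1 - ⅓*6³ = 6 - ⅓*216 = 6 - 72 = -66)
(a + 0)² = (-66 + 0)² = (-66)² = 4356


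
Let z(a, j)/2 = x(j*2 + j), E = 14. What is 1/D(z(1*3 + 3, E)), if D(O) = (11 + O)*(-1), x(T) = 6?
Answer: -1/23 ≈ -0.043478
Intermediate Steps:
z(a, j) = 12 (z(a, j) = 2*6 = 12)
D(O) = -11 - O
1/D(z(1*3 + 3, E)) = 1/(-11 - 1*12) = 1/(-11 - 12) = 1/(-23) = -1/23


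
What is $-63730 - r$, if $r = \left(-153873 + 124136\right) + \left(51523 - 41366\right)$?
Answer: $-44150$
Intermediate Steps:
$r = -19580$ ($r = -29737 + 10157 = -19580$)
$-63730 - r = -63730 - -19580 = -63730 + 19580 = -44150$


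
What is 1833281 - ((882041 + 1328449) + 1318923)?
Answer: -1696132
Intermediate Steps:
1833281 - ((882041 + 1328449) + 1318923) = 1833281 - (2210490 + 1318923) = 1833281 - 1*3529413 = 1833281 - 3529413 = -1696132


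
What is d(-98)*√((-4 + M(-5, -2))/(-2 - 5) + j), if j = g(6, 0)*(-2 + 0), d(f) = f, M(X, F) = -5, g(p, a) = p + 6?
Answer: -14*I*√1113 ≈ -467.06*I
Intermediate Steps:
g(p, a) = 6 + p
j = -24 (j = (6 + 6)*(-2 + 0) = 12*(-2) = -24)
d(-98)*√((-4 + M(-5, -2))/(-2 - 5) + j) = -98*√((-4 - 5)/(-2 - 5) - 24) = -98*√(-9/(-7) - 24) = -98*√(-9*(-⅐) - 24) = -98*√(9/7 - 24) = -14*I*√1113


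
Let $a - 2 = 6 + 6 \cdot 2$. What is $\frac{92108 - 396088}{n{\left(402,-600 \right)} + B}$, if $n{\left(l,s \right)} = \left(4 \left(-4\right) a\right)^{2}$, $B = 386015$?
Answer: $- \frac{60796}{97683} \approx -0.62238$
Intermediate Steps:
$a = 20$ ($a = 2 + \left(6 + 6 \cdot 2\right) = 2 + \left(6 + 12\right) = 2 + 18 = 20$)
$n{\left(l,s \right)} = 102400$ ($n{\left(l,s \right)} = \left(4 \left(-4\right) 20\right)^{2} = \left(\left(-16\right) 20\right)^{2} = \left(-320\right)^{2} = 102400$)
$\frac{92108 - 396088}{n{\left(402,-600 \right)} + B} = \frac{92108 - 396088}{102400 + 386015} = - \frac{303980}{488415} = \left(-303980\right) \frac{1}{488415} = - \frac{60796}{97683}$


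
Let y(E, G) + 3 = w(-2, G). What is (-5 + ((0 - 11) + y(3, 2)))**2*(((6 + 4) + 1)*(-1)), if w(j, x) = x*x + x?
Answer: -1859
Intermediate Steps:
w(j, x) = x + x**2 (w(j, x) = x**2 + x = x + x**2)
y(E, G) = -3 + G*(1 + G)
(-5 + ((0 - 11) + y(3, 2)))**2*(((6 + 4) + 1)*(-1)) = (-5 + ((0 - 11) + (-3 + 2*(1 + 2))))**2*(((6 + 4) + 1)*(-1)) = (-5 + (-11 + (-3 + 2*3)))**2*((10 + 1)*(-1)) = (-5 + (-11 + (-3 + 6)))**2*(11*(-1)) = (-5 + (-11 + 3))**2*(-11) = (-5 - 8)**2*(-11) = (-13)**2*(-11) = 169*(-11) = -1859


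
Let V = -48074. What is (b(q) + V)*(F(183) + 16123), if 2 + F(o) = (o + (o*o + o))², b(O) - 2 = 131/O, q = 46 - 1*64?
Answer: -495966324465671/9 ≈ -5.5107e+13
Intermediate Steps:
q = -18 (q = 46 - 64 = -18)
b(O) = 2 + 131/O
F(o) = -2 + (o² + 2*o)² (F(o) = -2 + (o + (o*o + o))² = -2 + (o + (o² + o))² = -2 + (o + (o + o²))² = -2 + (o² + 2*o)²)
(b(q) + V)*(F(183) + 16123) = ((2 + 131/(-18)) - 48074)*((-2 + 183²*(2 + 183)²) + 16123) = ((2 + 131*(-1/18)) - 48074)*((-2 + 33489*185²) + 16123) = ((2 - 131/18) - 48074)*((-2 + 33489*34225) + 16123) = (-95/18 - 48074)*((-2 + 1146161025) + 16123) = -865427*(1146161023 + 16123)/18 = -865427/18*1146177146 = -495966324465671/9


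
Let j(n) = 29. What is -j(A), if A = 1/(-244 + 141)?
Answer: -29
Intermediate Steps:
A = -1/103 (A = 1/(-103) = -1/103 ≈ -0.0097087)
-j(A) = -1*29 = -29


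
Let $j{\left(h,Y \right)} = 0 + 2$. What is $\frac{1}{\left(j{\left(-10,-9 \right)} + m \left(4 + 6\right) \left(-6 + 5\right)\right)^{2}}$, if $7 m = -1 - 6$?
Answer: $\frac{1}{144} \approx 0.0069444$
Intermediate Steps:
$j{\left(h,Y \right)} = 2$
$m = -1$ ($m = \frac{-1 - 6}{7} = \frac{1}{7} \left(-7\right) = -1$)
$\frac{1}{\left(j{\left(-10,-9 \right)} + m \left(4 + 6\right) \left(-6 + 5\right)\right)^{2}} = \frac{1}{\left(2 + - (4 + 6) \left(-6 + 5\right)\right)^{2}} = \frac{1}{\left(2 + \left(-1\right) 10 \left(-1\right)\right)^{2}} = \frac{1}{\left(2 - -10\right)^{2}} = \frac{1}{\left(2 + 10\right)^{2}} = \frac{1}{12^{2}} = \frac{1}{144}$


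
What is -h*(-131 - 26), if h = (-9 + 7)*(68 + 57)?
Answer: -39250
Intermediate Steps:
h = -250 (h = -2*125 = -250)
-h*(-131 - 26) = -(-250)*(-131 - 26) = -(-250)*(-157) = -1*39250 = -39250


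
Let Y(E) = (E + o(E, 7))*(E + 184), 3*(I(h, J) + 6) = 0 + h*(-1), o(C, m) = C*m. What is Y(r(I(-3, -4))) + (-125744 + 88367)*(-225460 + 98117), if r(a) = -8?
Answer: 4759688047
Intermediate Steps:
I(h, J) = -6 - h/3 (I(h, J) = -6 + (0 + h*(-1))/3 = -6 + (0 - h)/3 = -6 + (-h)/3 = -6 - h/3)
Y(E) = 8*E*(184 + E) (Y(E) = (E + E*7)*(E + 184) = (E + 7*E)*(184 + E) = (8*E)*(184 + E) = 8*E*(184 + E))
Y(r(I(-3, -4))) + (-125744 + 88367)*(-225460 + 98117) = 8*(-8)*(184 - 8) + (-125744 + 88367)*(-225460 + 98117) = 8*(-8)*176 - 37377*(-127343) = -11264 + 4759699311 = 4759688047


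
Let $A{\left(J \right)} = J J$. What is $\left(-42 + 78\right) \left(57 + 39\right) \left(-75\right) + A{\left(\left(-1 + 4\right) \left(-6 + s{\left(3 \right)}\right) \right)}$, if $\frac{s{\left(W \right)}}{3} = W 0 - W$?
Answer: $-257175$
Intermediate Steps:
$s{\left(W \right)} = - 3 W$ ($s{\left(W \right)} = 3 \left(W 0 - W\right) = 3 \left(0 - W\right) = 3 \left(- W\right) = - 3 W$)
$A{\left(J \right)} = J^{2}$
$\left(-42 + 78\right) \left(57 + 39\right) \left(-75\right) + A{\left(\left(-1 + 4\right) \left(-6 + s{\left(3 \right)}\right) \right)} = \left(-42 + 78\right) \left(57 + 39\right) \left(-75\right) + \left(\left(-1 + 4\right) \left(-6 - 9\right)\right)^{2} = 36 \cdot 96 \left(-75\right) + \left(3 \left(-6 - 9\right)\right)^{2} = 3456 \left(-75\right) + \left(3 \left(-15\right)\right)^{2} = -259200 + \left(-45\right)^{2} = -259200 + 2025 = -257175$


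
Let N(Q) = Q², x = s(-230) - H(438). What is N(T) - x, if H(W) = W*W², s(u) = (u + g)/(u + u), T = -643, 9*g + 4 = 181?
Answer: 116528746349/1380 ≈ 8.4441e+7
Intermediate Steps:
g = 59/3 (g = -4/9 + (⅑)*181 = -4/9 + 181/9 = 59/3 ≈ 19.667)
s(u) = (59/3 + u)/(2*u) (s(u) = (u + 59/3)/(u + u) = (59/3 + u)/((2*u)) = (59/3 + u)*(1/(2*u)) = (59/3 + u)/(2*u))
H(W) = W³
x = -115958186729/1380 (x = (⅙)*(59 + 3*(-230))/(-230) - 1*438³ = (⅙)*(-1/230)*(59 - 690) - 1*84027672 = (⅙)*(-1/230)*(-631) - 84027672 = 631/1380 - 84027672 = -115958186729/1380 ≈ -8.4028e+7)
N(T) - x = (-643)² - 1*(-115958186729/1380) = 413449 + 115958186729/1380 = 116528746349/1380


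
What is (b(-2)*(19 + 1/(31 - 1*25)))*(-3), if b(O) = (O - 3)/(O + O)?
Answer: -575/8 ≈ -71.875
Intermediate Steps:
b(O) = (-3 + O)/(2*O) (b(O) = (-3 + O)/((2*O)) = (-3 + O)*(1/(2*O)) = (-3 + O)/(2*O))
(b(-2)*(19 + 1/(31 - 1*25)))*(-3) = (((½)*(-3 - 2)/(-2))*(19 + 1/(31 - 1*25)))*(-3) = (((½)*(-½)*(-5))*(19 + 1/(31 - 25)))*(-3) = (5*(19 + 1/6)/4)*(-3) = (5*(19 + ⅙)/4)*(-3) = ((5/4)*(115/6))*(-3) = (575/24)*(-3) = -575/8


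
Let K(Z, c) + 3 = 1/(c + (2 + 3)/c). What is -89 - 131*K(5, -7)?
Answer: 17333/54 ≈ 320.98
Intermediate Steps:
K(Z, c) = -3 + 1/(c + 5/c) (K(Z, c) = -3 + 1/(c + (2 + 3)/c) = -3 + 1/(c + 5/c))
-89 - 131*K(5, -7) = -89 - 131*(-15 - 7 - 3*(-7)²)/(5 + (-7)²) = -89 - 131*(-15 - 7 - 3*49)/(5 + 49) = -89 - 131*(-15 - 7 - 147)/54 = -89 - 131*(-169)/54 = -89 - 131*(-169/54) = -89 + 22139/54 = 17333/54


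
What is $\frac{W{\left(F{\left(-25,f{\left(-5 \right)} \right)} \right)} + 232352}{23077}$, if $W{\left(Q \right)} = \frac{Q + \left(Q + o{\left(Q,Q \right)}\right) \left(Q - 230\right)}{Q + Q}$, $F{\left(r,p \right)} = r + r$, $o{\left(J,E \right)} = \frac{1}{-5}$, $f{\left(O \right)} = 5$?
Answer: $\frac{11610597}{1153850} \approx 10.062$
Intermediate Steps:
$o{\left(J,E \right)} = - \frac{1}{5}$
$F{\left(r,p \right)} = 2 r$
$W{\left(Q \right)} = \frac{Q + \left(-230 + Q\right) \left(- \frac{1}{5} + Q\right)}{2 Q}$ ($W{\left(Q \right)} = \frac{Q + \left(Q - \frac{1}{5}\right) \left(Q - 230\right)}{Q + Q} = \frac{Q + \left(- \frac{1}{5} + Q\right) \left(-230 + Q\right)}{2 Q} = \left(Q + \left(-230 + Q\right) \left(- \frac{1}{5} + Q\right)\right) \frac{1}{2 Q} = \frac{Q + \left(-230 + Q\right) \left(- \frac{1}{5} + Q\right)}{2 Q}$)
$\frac{W{\left(F{\left(-25,f{\left(-5 \right)} \right)} \right)} + 232352}{23077} = \frac{\left(- \frac{573}{5} + \frac{2 \left(-25\right)}{2} + \frac{23}{2 \left(-25\right)}\right) + 232352}{23077} = \left(\left(- \frac{573}{5} + \frac{1}{2} \left(-50\right) + \frac{23}{-50}\right) + 232352\right) \frac{1}{23077} = \left(\left(- \frac{573}{5} - 25 + 23 \left(- \frac{1}{50}\right)\right) + 232352\right) \frac{1}{23077} = \left(\left(- \frac{573}{5} - 25 - \frac{23}{50}\right) + 232352\right) \frac{1}{23077} = \left(- \frac{7003}{50} + 232352\right) \frac{1}{23077} = \frac{11610597}{50} \cdot \frac{1}{23077} = \frac{11610597}{1153850}$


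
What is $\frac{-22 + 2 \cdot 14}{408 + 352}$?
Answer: $\frac{3}{380} \approx 0.0078947$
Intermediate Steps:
$\frac{-22 + 2 \cdot 14}{408 + 352} = \frac{-22 + 28}{760} = 6 \cdot \frac{1}{760} = \frac{3}{380}$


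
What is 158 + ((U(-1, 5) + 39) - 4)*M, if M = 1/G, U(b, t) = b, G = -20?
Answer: 1563/10 ≈ 156.30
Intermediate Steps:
M = -1/20 (M = 1/(-20) = -1/20 ≈ -0.050000)
158 + ((U(-1, 5) + 39) - 4)*M = 158 + ((-1 + 39) - 4)*(-1/20) = 158 + (38 - 4)*(-1/20) = 158 + 34*(-1/20) = 158 - 17/10 = 1563/10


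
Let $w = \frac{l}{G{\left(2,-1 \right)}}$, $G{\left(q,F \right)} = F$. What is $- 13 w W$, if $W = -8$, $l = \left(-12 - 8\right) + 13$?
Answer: $728$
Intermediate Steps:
$l = -7$ ($l = -20 + 13 = -7$)
$w = 7$ ($w = - \frac{7}{-1} = \left(-7\right) \left(-1\right) = 7$)
$- 13 w W = \left(-13\right) 7 \left(-8\right) = \left(-91\right) \left(-8\right) = 728$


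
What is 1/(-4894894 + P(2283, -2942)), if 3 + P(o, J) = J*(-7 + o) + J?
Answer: -1/11593831 ≈ -8.6253e-8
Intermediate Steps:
P(o, J) = -3 + J + J*(-7 + o) (P(o, J) = -3 + (J*(-7 + o) + J) = -3 + (J + J*(-7 + o)) = -3 + J + J*(-7 + o))
1/(-4894894 + P(2283, -2942)) = 1/(-4894894 + (-3 - 6*(-2942) - 2942*2283)) = 1/(-4894894 + (-3 + 17652 - 6716586)) = 1/(-4894894 - 6698937) = 1/(-11593831) = -1/11593831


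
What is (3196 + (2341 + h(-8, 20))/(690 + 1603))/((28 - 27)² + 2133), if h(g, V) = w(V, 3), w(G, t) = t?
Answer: 3665386/2446631 ≈ 1.4981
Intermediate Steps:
h(g, V) = 3
(3196 + (2341 + h(-8, 20))/(690 + 1603))/((28 - 27)² + 2133) = (3196 + (2341 + 3)/(690 + 1603))/((28 - 27)² + 2133) = (3196 + 2344/2293)/(1² + 2133) = (3196 + 2344*(1/2293))/(1 + 2133) = (3196 + 2344/2293)/2134 = (7330772/2293)*(1/2134) = 3665386/2446631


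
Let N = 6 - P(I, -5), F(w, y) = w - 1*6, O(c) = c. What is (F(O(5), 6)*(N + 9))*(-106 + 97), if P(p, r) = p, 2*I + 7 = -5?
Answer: 189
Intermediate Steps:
I = -6 (I = -7/2 + (½)*(-5) = -7/2 - 5/2 = -6)
F(w, y) = -6 + w (F(w, y) = w - 6 = -6 + w)
N = 12 (N = 6 - 1*(-6) = 6 + 6 = 12)
(F(O(5), 6)*(N + 9))*(-106 + 97) = ((-6 + 5)*(12 + 9))*(-106 + 97) = -1*21*(-9) = -21*(-9) = 189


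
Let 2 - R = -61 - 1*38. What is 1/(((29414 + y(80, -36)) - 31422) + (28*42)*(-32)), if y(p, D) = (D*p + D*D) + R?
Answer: -1/41123 ≈ -2.4317e-5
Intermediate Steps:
R = 101 (R = 2 - (-61 - 1*38) = 2 - (-61 - 38) = 2 - 1*(-99) = 2 + 99 = 101)
y(p, D) = 101 + D² + D*p (y(p, D) = (D*p + D*D) + 101 = (D*p + D²) + 101 = (D² + D*p) + 101 = 101 + D² + D*p)
1/(((29414 + y(80, -36)) - 31422) + (28*42)*(-32)) = 1/(((29414 + (101 + (-36)² - 36*80)) - 31422) + (28*42)*(-32)) = 1/(((29414 + (101 + 1296 - 2880)) - 31422) + 1176*(-32)) = 1/(((29414 - 1483) - 31422) - 37632) = 1/((27931 - 31422) - 37632) = 1/(-3491 - 37632) = 1/(-41123) = -1/41123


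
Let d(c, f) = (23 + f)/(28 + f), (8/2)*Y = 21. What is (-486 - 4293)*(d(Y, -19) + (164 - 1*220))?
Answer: 265500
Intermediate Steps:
Y = 21/4 (Y = (1/4)*21 = 21/4 ≈ 5.2500)
d(c, f) = (23 + f)/(28 + f)
(-486 - 4293)*(d(Y, -19) + (164 - 1*220)) = (-486 - 4293)*((23 - 19)/(28 - 19) + (164 - 1*220)) = -4779*(4/9 + (164 - 220)) = -4779*((1/9)*4 - 56) = -4779*(4/9 - 56) = -4779*(-500/9) = 265500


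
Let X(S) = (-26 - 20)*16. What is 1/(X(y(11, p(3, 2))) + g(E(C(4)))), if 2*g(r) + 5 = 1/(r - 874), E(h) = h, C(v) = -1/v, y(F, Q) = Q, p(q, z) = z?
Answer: -6994/5165073 ≈ -0.0013541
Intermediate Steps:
X(S) = -736 (X(S) = -46*16 = -736)
g(r) = -5/2 + 1/(2*(-874 + r)) (g(r) = -5/2 + 1/(2*(r - 874)) = -5/2 + 1/(2*(-874 + r)))
1/(X(y(11, p(3, 2))) + g(E(C(4)))) = 1/(-736 + (4371 - (-5)/4)/(2*(-874 - 1/4))) = 1/(-736 + (4371 - (-5)/4)/(2*(-874 - 1*¼))) = 1/(-736 + (4371 - 5*(-¼))/(2*(-874 - ¼))) = 1/(-736 + (4371 + 5/4)/(2*(-3497/4))) = 1/(-736 + (½)*(-4/3497)*(17489/4)) = 1/(-736 - 17489/6994) = 1/(-5165073/6994) = -6994/5165073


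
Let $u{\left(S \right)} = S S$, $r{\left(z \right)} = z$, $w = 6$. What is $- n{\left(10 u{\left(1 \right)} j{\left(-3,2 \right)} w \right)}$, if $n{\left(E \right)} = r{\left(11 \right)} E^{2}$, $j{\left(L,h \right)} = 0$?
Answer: $0$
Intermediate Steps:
$u{\left(S \right)} = S^{2}$
$n{\left(E \right)} = 11 E^{2}$
$- n{\left(10 u{\left(1 \right)} j{\left(-3,2 \right)} w \right)} = - 11 \left(10 \cdot 1^{2} \cdot 0 \cdot 6\right)^{2} = - 11 \left(10 \cdot 1 \cdot 0 \cdot 6\right)^{2} = - 11 \left(10 \cdot 0 \cdot 6\right)^{2} = - 11 \left(10 \cdot 0\right)^{2} = - 11 \cdot 0^{2} = - 11 \cdot 0 = \left(-1\right) 0 = 0$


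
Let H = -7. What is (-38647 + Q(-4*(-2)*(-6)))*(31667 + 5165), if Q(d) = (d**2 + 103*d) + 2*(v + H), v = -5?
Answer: -1521566752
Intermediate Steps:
Q(d) = -24 + d**2 + 103*d (Q(d) = (d**2 + 103*d) + 2*(-5 - 7) = (d**2 + 103*d) + 2*(-12) = (d**2 + 103*d) - 24 = -24 + d**2 + 103*d)
(-38647 + Q(-4*(-2)*(-6)))*(31667 + 5165) = (-38647 + (-24 + (-4*(-2)*(-6))**2 + 103*(-4*(-2)*(-6))))*(31667 + 5165) = (-38647 + (-24 + (8*(-6))**2 + 103*(8*(-6))))*36832 = (-38647 + (-24 + (-48)**2 + 103*(-48)))*36832 = (-38647 + (-24 + 2304 - 4944))*36832 = (-38647 - 2664)*36832 = -41311*36832 = -1521566752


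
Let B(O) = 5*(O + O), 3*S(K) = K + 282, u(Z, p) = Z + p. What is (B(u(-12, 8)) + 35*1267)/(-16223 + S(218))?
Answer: -132915/48169 ≈ -2.7593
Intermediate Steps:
S(K) = 94 + K/3 (S(K) = (K + 282)/3 = (282 + K)/3 = 94 + K/3)
B(O) = 10*O (B(O) = 5*(2*O) = 10*O)
(B(u(-12, 8)) + 35*1267)/(-16223 + S(218)) = (10*(-12 + 8) + 35*1267)/(-16223 + (94 + (1/3)*218)) = (10*(-4) + 44345)/(-16223 + (94 + 218/3)) = (-40 + 44345)/(-16223 + 500/3) = 44305/(-48169/3) = 44305*(-3/48169) = -132915/48169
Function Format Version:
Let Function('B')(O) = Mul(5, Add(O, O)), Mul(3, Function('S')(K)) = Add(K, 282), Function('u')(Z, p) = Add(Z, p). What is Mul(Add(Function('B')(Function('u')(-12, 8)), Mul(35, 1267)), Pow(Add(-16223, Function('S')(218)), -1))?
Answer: Rational(-132915, 48169) ≈ -2.7593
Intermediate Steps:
Function('S')(K) = Add(94, Mul(Rational(1, 3), K)) (Function('S')(K) = Mul(Rational(1, 3), Add(K, 282)) = Mul(Rational(1, 3), Add(282, K)) = Add(94, Mul(Rational(1, 3), K)))
Function('B')(O) = Mul(10, O) (Function('B')(O) = Mul(5, Mul(2, O)) = Mul(10, O))
Mul(Add(Function('B')(Function('u')(-12, 8)), Mul(35, 1267)), Pow(Add(-16223, Function('S')(218)), -1)) = Mul(Add(Mul(10, Add(-12, 8)), Mul(35, 1267)), Pow(Add(-16223, Add(94, Mul(Rational(1, 3), 218))), -1)) = Mul(Add(Mul(10, -4), 44345), Pow(Add(-16223, Add(94, Rational(218, 3))), -1)) = Mul(Add(-40, 44345), Pow(Add(-16223, Rational(500, 3)), -1)) = Mul(44305, Pow(Rational(-48169, 3), -1)) = Mul(44305, Rational(-3, 48169)) = Rational(-132915, 48169)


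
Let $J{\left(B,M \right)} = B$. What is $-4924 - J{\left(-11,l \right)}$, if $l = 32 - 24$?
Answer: $-4913$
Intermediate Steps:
$l = 8$
$-4924 - J{\left(-11,l \right)} = -4924 - -11 = -4924 + 11 = -4913$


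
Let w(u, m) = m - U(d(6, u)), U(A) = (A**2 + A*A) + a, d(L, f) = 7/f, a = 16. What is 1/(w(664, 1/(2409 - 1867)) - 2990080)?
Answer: -59741408/178632544998223 ≈ -3.3444e-7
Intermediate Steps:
U(A) = 16 + 2*A**2 (U(A) = (A**2 + A*A) + 16 = (A**2 + A**2) + 16 = 2*A**2 + 16 = 16 + 2*A**2)
w(u, m) = -16 + m - 98/u**2 (w(u, m) = m - (16 + 2*(7/u)**2) = m - (16 + 2*(49/u**2)) = m - (16 + 98/u**2) = m + (-16 - 98/u**2) = -16 + m - 98/u**2)
1/(w(664, 1/(2409 - 1867)) - 2990080) = 1/((-16 + 1/(2409 - 1867) - 98/664**2) - 2990080) = 1/((-16 + 1/542 - 98*1/440896) - 2990080) = 1/((-16 + 1/542 - 49/220448) - 2990080) = 1/(-955765583/59741408 - 2990080) = 1/(-178632544998223/59741408) = -59741408/178632544998223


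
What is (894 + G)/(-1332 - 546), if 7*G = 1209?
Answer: -2489/4382 ≈ -0.56801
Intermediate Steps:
G = 1209/7 (G = (⅐)*1209 = 1209/7 ≈ 172.71)
(894 + G)/(-1332 - 546) = (894 + 1209/7)/(-1332 - 546) = (7467/7)/(-1878) = -1/1878*7467/7 = -2489/4382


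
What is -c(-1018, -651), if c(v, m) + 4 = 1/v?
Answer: 4073/1018 ≈ 4.0010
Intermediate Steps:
c(v, m) = -4 + 1/v
-c(-1018, -651) = -(-4 + 1/(-1018)) = -(-4 - 1/1018) = -1*(-4073/1018) = 4073/1018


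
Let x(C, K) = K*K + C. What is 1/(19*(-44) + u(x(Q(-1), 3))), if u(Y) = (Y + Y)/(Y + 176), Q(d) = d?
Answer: -23/19226 ≈ -0.0011963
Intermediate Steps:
x(C, K) = C + K² (x(C, K) = K² + C = C + K²)
u(Y) = 2*Y/(176 + Y) (u(Y) = (2*Y)/(176 + Y) = 2*Y/(176 + Y))
1/(19*(-44) + u(x(Q(-1), 3))) = 1/(19*(-44) + 2*(-1 + 3²)/(176 + (-1 + 3²))) = 1/(-836 + 2*(-1 + 9)/(176 + (-1 + 9))) = 1/(-836 + 2*8/(176 + 8)) = 1/(-836 + 2*8/184) = 1/(-836 + 2*8*(1/184)) = 1/(-836 + 2/23) = 1/(-19226/23) = -23/19226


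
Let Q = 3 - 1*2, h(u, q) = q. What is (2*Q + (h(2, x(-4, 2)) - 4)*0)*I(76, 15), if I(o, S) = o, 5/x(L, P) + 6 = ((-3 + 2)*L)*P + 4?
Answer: 152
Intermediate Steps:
x(L, P) = 5/(-2 - L*P) (x(L, P) = 5/(-6 + (((-3 + 2)*L)*P + 4)) = 5/(-6 + ((-L)*P + 4)) = 5/(-6 + (-L*P + 4)) = 5/(-6 + (4 - L*P)) = 5/(-2 - L*P))
Q = 1 (Q = 3 - 2 = 1)
(2*Q + (h(2, x(-4, 2)) - 4)*0)*I(76, 15) = (2*1 + (-5/(2 - 4*2) - 4)*0)*76 = (2 + (-5/(2 - 8) - 4)*0)*76 = (2 + (-5/(-6) - 4)*0)*76 = (2 + (-5*(-⅙) - 4)*0)*76 = (2 + (⅚ - 4)*0)*76 = (2 - 19/6*0)*76 = (2 + 0)*76 = 2*76 = 152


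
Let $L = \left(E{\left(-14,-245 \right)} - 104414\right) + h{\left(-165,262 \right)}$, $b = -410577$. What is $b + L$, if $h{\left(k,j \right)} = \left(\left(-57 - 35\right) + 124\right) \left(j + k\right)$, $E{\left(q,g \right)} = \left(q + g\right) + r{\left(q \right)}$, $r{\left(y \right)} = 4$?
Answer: $-512142$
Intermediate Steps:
$E{\left(q,g \right)} = 4 + g + q$ ($E{\left(q,g \right)} = \left(q + g\right) + 4 = \left(g + q\right) + 4 = 4 + g + q$)
$h{\left(k,j \right)} = 32 j + 32 k$ ($h{\left(k,j \right)} = \left(\left(-57 - 35\right) + 124\right) \left(j + k\right) = \left(-92 + 124\right) \left(j + k\right) = 32 \left(j + k\right) = 32 j + 32 k$)
$L = -101565$ ($L = \left(\left(4 - 245 - 14\right) - 104414\right) + \left(32 \cdot 262 + 32 \left(-165\right)\right) = \left(-255 - 104414\right) + \left(8384 - 5280\right) = -104669 + 3104 = -101565$)
$b + L = -410577 - 101565 = -512142$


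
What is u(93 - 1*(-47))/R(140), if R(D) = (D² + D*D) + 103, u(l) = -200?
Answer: -200/39303 ≈ -0.0050887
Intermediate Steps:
R(D) = 103 + 2*D² (R(D) = (D² + D²) + 103 = 2*D² + 103 = 103 + 2*D²)
u(93 - 1*(-47))/R(140) = -200/(103 + 2*140²) = -200/(103 + 2*19600) = -200/(103 + 39200) = -200/39303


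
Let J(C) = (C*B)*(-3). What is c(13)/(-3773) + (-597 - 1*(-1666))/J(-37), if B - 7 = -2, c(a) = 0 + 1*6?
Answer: 4030007/2094015 ≈ 1.9245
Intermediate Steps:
c(a) = 6 (c(a) = 0 + 6 = 6)
B = 5 (B = 7 - 2 = 5)
J(C) = -15*C (J(C) = (C*5)*(-3) = (5*C)*(-3) = -15*C)
c(13)/(-3773) + (-597 - 1*(-1666))/J(-37) = 6/(-3773) + (-597 - 1*(-1666))/((-15*(-37))) = 6*(-1/3773) + (-597 + 1666)/555 = -6/3773 + 1069*(1/555) = -6/3773 + 1069/555 = 4030007/2094015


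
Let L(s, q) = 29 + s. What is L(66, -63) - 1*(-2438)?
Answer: 2533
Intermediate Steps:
L(66, -63) - 1*(-2438) = (29 + 66) - 1*(-2438) = 95 + 2438 = 2533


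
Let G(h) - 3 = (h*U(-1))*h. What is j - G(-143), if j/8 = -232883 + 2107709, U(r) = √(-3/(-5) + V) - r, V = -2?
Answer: 14978156 - 20449*I*√35/5 ≈ 1.4978e+7 - 24196.0*I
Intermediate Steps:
U(r) = -r + I*√35/5 (U(r) = √(-3/(-5) - 2) - r = √(-3*(-⅕) - 2) - r = √(⅗ - 2) - r = √(-7/5) - r = I*√35/5 - r = -r + I*√35/5)
G(h) = 3 + h²*(1 + I*√35/5) (G(h) = 3 + (h*(-1*(-1) + I*√35/5))*h = 3 + (h*(1 + I*√35/5))*h = 3 + h²*(1 + I*√35/5))
j = 14998608 (j = 8*(-232883 + 2107709) = 8*1874826 = 14998608)
j - G(-143) = 14998608 - (3 + (⅕)*(-143)²*(5 + I*√35)) = 14998608 - (3 + (⅕)*20449*(5 + I*√35)) = 14998608 - (3 + (20449 + 20449*I*√35/5)) = 14998608 - (20452 + 20449*I*√35/5) = 14998608 + (-20452 - 20449*I*√35/5) = 14978156 - 20449*I*√35/5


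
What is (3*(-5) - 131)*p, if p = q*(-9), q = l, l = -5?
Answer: -6570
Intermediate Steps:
q = -5
p = 45 (p = -5*(-9) = 45)
(3*(-5) - 131)*p = (3*(-5) - 131)*45 = (-15 - 131)*45 = -146*45 = -6570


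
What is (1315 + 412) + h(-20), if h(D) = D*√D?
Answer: 1727 - 40*I*√5 ≈ 1727.0 - 89.443*I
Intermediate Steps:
h(D) = D^(3/2)
(1315 + 412) + h(-20) = (1315 + 412) + (-20)^(3/2) = 1727 - 40*I*√5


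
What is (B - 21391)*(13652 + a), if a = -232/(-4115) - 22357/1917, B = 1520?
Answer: -2138152056277979/7888455 ≈ -2.7105e+8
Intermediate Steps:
a = -91554311/7888455 (a = -232*(-1/4115) - 22357*1/1917 = 232/4115 - 22357/1917 = -91554311/7888455 ≈ -11.606)
(B - 21391)*(13652 + a) = (1520 - 21391)*(13652 - 91554311/7888455) = -19871*107601633349/7888455 = -2138152056277979/7888455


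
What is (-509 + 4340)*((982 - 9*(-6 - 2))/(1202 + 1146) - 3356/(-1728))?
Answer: 774277025/84528 ≈ 9160.0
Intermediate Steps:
(-509 + 4340)*((982 - 9*(-6 - 2))/(1202 + 1146) - 3356/(-1728)) = 3831*((982 - 9*(-8))/2348 - 3356*(-1/1728)) = 3831*((982 + 72)*(1/2348) + 839/432) = 3831*(1054*(1/2348) + 839/432) = 3831*(527/1174 + 839/432) = 3831*(606325/253584) = 774277025/84528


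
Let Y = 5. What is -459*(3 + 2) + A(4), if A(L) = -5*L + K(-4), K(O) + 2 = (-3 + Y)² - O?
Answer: -2309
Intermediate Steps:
K(O) = 2 - O (K(O) = -2 + ((-3 + 5)² - O) = -2 + (2² - O) = -2 + (4 - O) = 2 - O)
A(L) = 6 - 5*L (A(L) = -5*L + (2 - 1*(-4)) = -5*L + (2 + 4) = -5*L + 6 = 6 - 5*L)
-459*(3 + 2) + A(4) = -459*(3 + 2) + (6 - 5*4) = -459*5 + (6 - 20) = -153*15 - 14 = -2295 - 14 = -2309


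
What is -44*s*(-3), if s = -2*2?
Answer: -528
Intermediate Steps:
s = -4
-44*s*(-3) = -44*(-4)*(-3) = 176*(-3) = -528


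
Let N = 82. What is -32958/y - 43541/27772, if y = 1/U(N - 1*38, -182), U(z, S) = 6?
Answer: -5491900997/27772 ≈ -1.9775e+5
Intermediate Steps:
y = ⅙ (y = 1/6 = ⅙ ≈ 0.16667)
-32958/y - 43541/27772 = -32958/⅙ - 43541/27772 = -32958*6 - 43541*1/27772 = -197748 - 43541/27772 = -5491900997/27772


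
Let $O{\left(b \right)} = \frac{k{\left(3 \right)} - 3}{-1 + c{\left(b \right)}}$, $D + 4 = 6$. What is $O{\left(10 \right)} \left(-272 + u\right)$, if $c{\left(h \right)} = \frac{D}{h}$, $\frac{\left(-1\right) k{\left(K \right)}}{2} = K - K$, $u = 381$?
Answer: $\frac{1635}{4} \approx 408.75$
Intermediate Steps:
$k{\left(K \right)} = 0$ ($k{\left(K \right)} = - 2 \left(K - K\right) = \left(-2\right) 0 = 0$)
$D = 2$ ($D = -4 + 6 = 2$)
$c{\left(h \right)} = \frac{2}{h}$
$O{\left(b \right)} = - \frac{3}{-1 + \frac{2}{b}}$ ($O{\left(b \right)} = \frac{0 - 3}{-1 + \frac{2}{b}} = - \frac{3}{-1 + \frac{2}{b}}$)
$O{\left(10 \right)} \left(-272 + u\right) = 3 \cdot 10 \frac{1}{-2 + 10} \left(-272 + 381\right) = 3 \cdot 10 \cdot \frac{1}{8} \cdot 109 = \frac{15}{4} \cdot 109 = \frac{1635}{4}$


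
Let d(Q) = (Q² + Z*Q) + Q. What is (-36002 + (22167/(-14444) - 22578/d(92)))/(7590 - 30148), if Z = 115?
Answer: 54085418093/33886086208 ≈ 1.5961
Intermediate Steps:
d(Q) = Q² + 116*Q (d(Q) = (Q² + 115*Q) + Q = Q² + 116*Q)
(-36002 + (22167/(-14444) - 22578/d(92)))/(7590 - 30148) = (-36002 + (22167/(-14444) - 22578*1/(92*(116 + 92))))/(7590 - 30148) = (-36002 + (22167*(-1/14444) - 22578/(92*208)))/(-22558) = (-36002 + (-22167/14444 - 22578/19136))*(-1/22558) = (-36002 + (-22167/14444 - 22578*1/19136))*(-1/22558) = (-36002 + (-22167/14444 - 11289/9568))*(-1/22558) = (-36002 - 4077741/1502176)*(-1/22558) = -54085418093/1502176*(-1/22558) = 54085418093/33886086208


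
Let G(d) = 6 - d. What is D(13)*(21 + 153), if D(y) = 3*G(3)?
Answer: 1566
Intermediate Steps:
D(y) = 9 (D(y) = 3*(6 - 1*3) = 3*(6 - 3) = 3*3 = 9)
D(13)*(21 + 153) = 9*(21 + 153) = 9*174 = 1566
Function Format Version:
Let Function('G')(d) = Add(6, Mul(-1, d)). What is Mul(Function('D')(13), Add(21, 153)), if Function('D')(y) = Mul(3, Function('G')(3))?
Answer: 1566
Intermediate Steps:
Function('D')(y) = 9 (Function('D')(y) = Mul(3, Add(6, Mul(-1, 3))) = Mul(3, Add(6, -3)) = Mul(3, 3) = 9)
Mul(Function('D')(13), Add(21, 153)) = Mul(9, Add(21, 153)) = Mul(9, 174) = 1566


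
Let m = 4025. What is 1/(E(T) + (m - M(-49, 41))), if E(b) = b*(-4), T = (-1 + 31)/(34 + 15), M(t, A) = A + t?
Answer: 49/197497 ≈ 0.00024811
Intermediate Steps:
T = 30/49 ≈ 0.61224
E(b) = -4*b
1/(E(T) + (m - M(-49, 41))) = 1/(-4*30/49 + (4025 - (41 - 49))) = 1/(-120/49 + (4025 - 1*(-8))) = 1/(-120/49 + (4025 + 8)) = 1/(-120/49 + 4033) = 1/(197497/49) = 49/197497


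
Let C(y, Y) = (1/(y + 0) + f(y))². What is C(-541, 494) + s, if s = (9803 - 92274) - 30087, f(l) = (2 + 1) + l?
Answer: 51771753483/292681 ≈ 1.7689e+5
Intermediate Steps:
f(l) = 3 + l
C(y, Y) = (3 + y + 1/y)² (C(y, Y) = (1/(y + 0) + (3 + y))² = (1/y + (3 + y))² = (3 + y + 1/y)²)
s = -112558 (s = -82471 - 30087 = -112558)
C(-541, 494) + s = (1 - 541*(3 - 541))²/(-541)² - 112558 = (1 - 541*(-538))²/292681 - 112558 = (1 + 291058)²/292681 - 112558 = (1/292681)*291059² - 112558 = (1/292681)*84715341481 - 112558 = 84715341481/292681 - 112558 = 51771753483/292681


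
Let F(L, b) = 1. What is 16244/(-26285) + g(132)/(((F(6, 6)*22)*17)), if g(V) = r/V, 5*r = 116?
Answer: -40066199/64881894 ≈ -0.61753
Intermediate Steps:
r = 116/5 (r = (⅕)*116 = 116/5 ≈ 23.200)
g(V) = 116/(5*V)
16244/(-26285) + g(132)/(((F(6, 6)*22)*17)) = 16244/(-26285) + ((116/5)/132)/(((1*22)*17)) = 16244*(-1/26285) + ((116/5)*(1/132))/((22*17)) = -16244/26285 + (29/165)/374 = -16244/26285 + (29/165)*(1/374) = -16244/26285 + 29/61710 = -40066199/64881894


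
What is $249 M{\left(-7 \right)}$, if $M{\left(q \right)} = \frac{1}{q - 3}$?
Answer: $- \frac{249}{10} \approx -24.9$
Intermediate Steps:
$M{\left(q \right)} = \frac{1}{-3 + q}$
$249 M{\left(-7 \right)} = \frac{249}{-3 - 7} = \frac{249}{-10} = 249 \left(- \frac{1}{10}\right) = - \frac{249}{10}$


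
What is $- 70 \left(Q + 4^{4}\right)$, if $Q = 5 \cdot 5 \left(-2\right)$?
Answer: $-14420$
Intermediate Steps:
$Q = -50$ ($Q = 25 \left(-2\right) = -50$)
$- 70 \left(Q + 4^{4}\right) = - 70 \left(-50 + 4^{4}\right) = - 70 \left(-50 + 256\right) = \left(-70\right) 206 = -14420$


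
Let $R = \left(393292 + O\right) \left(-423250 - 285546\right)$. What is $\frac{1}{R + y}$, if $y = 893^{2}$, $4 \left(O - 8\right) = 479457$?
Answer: $- \frac{1}{363727970294} \approx -2.7493 \cdot 10^{-12}$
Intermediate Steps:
$O = \frac{479489}{4}$ ($O = 8 + \frac{1}{4} \cdot 479457 = 8 + \frac{479457}{4} = \frac{479489}{4} \approx 1.1987 \cdot 10^{5}$)
$y = 797449$
$R = -363728767743$ ($R = \left(393292 + \frac{479489}{4}\right) \left(-423250 - 285546\right) = \frac{2052657}{4} \left(-708796\right) = -363728767743$)
$\frac{1}{R + y} = \frac{1}{-363728767743 + 797449} = \frac{1}{-363727970294} = - \frac{1}{363727970294}$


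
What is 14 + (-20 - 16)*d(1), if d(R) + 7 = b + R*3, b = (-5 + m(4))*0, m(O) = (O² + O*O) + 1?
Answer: 158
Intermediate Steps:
m(O) = 1 + 2*O² (m(O) = (O² + O²) + 1 = 2*O² + 1 = 1 + 2*O²)
b = 0 (b = (-5 + (1 + 2*4²))*0 = (-5 + (1 + 2*16))*0 = (-5 + (1 + 32))*0 = (-5 + 33)*0 = 28*0 = 0)
d(R) = -7 + 3*R (d(R) = -7 + (0 + R*3) = -7 + (0 + 3*R) = -7 + 3*R)
14 + (-20 - 16)*d(1) = 14 + (-20 - 16)*(-7 + 3*1) = 14 - 36*(-7 + 3) = 14 - 36*(-4) = 14 + 144 = 158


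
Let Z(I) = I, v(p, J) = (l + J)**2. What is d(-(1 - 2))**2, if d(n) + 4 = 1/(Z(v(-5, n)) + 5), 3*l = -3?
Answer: 361/25 ≈ 14.440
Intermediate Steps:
l = -1 (l = (1/3)*(-3) = -1)
v(p, J) = (-1 + J)**2
d(n) = -4 + 1/(5 + (-1 + n)**2) (d(n) = -4 + 1/((-1 + n)**2 + 5) = -4 + 1/(5 + (-1 + n)**2))
d(-(1 - 2))**2 = ((-19 - 4*(-1 - (1 - 2))**2)/(5 + (-1 - (1 - 2))**2))**2 = ((-19 - 4*(-1 - 1*(-1))**2)/(5 + (-1 - 1*(-1))**2))**2 = ((-19 - 4*(-1 + 1)**2)/(5 + (-1 + 1)**2))**2 = ((-19 - 4*0**2)/(5 + 0**2))**2 = ((-19 - 4*0)/(5 + 0))**2 = ((-19 + 0)/5)**2 = ((1/5)*(-19))**2 = (-19/5)**2 = 361/25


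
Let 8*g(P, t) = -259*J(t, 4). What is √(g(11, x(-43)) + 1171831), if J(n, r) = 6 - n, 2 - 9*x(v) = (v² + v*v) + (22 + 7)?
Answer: √166786142/12 ≈ 1076.2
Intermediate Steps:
x(v) = -3 - 2*v²/9 (x(v) = 2/9 - ((v² + v*v) + (22 + 7))/9 = 2/9 - ((v² + v²) + 29)/9 = 2/9 - (2*v² + 29)/9 = 2/9 - (29 + 2*v²)/9 = 2/9 + (-29/9 - 2*v²/9) = -3 - 2*v²/9)
g(P, t) = -777/4 + 259*t/8 (g(P, t) = (-259*(6 - t))/8 = (-1554 + 259*t)/8 = -777/4 + 259*t/8)
√(g(11, x(-43)) + 1171831) = √((-777/4 + 259*(-3 - 2/9*(-43)²)/8) + 1171831) = √((-777/4 + 259*(-3 - 2/9*1849)/8) + 1171831) = √((-777/4 + 259*(-3 - 3698/9)/8) + 1171831) = √((-777/4 + (259/8)*(-3725/9)) + 1171831) = √((-777/4 - 964775/72) + 1171831) = √(-978761/72 + 1171831) = √(83393071/72) = √166786142/12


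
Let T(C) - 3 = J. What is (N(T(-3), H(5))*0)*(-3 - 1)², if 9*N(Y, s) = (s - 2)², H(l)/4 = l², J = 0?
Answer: 0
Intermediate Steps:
H(l) = 4*l²
T(C) = 3 (T(C) = 3 + 0 = 3)
N(Y, s) = (-2 + s)²/9 (N(Y, s) = (s - 2)²/9 = (-2 + s)²/9)
(N(T(-3), H(5))*0)*(-3 - 1)² = (((-2 + 4*5²)²/9)*0)*(-3 - 1)² = (((-2 + 4*25)²/9)*0)*(-4)² = (((-2 + 100)²/9)*0)*16 = (((⅑)*98²)*0)*16 = (((⅑)*9604)*0)*16 = ((9604/9)*0)*16 = 0*16 = 0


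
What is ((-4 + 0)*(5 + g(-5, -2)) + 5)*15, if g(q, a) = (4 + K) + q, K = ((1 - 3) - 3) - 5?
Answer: 435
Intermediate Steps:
K = -10 (K = (-2 - 3) - 5 = -5 - 5 = -10)
g(q, a) = -6 + q (g(q, a) = (4 - 10) + q = -6 + q)
((-4 + 0)*(5 + g(-5, -2)) + 5)*15 = ((-4 + 0)*(5 + (-6 - 5)) + 5)*15 = (-4*(5 - 11) + 5)*15 = (-4*(-6) + 5)*15 = (24 + 5)*15 = 29*15 = 435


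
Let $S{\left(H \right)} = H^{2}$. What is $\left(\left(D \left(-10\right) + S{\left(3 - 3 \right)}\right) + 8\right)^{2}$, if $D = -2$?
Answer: $784$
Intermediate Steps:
$\left(\left(D \left(-10\right) + S{\left(3 - 3 \right)}\right) + 8\right)^{2} = \left(\left(\left(-2\right) \left(-10\right) + \left(3 - 3\right)^{2}\right) + 8\right)^{2} = \left(\left(20 + \left(3 - 3\right)^{2}\right) + 8\right)^{2} = \left(\left(20 + 0^{2}\right) + 8\right)^{2} = \left(\left(20 + 0\right) + 8\right)^{2} = \left(20 + 8\right)^{2} = 28^{2} = 784$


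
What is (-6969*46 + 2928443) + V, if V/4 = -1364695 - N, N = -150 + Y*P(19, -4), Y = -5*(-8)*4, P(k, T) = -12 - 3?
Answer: -2840711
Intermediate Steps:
P(k, T) = -15
Y = 160 (Y = 40*4 = 160)
N = -2550 (N = -150 + 160*(-15) = -150 - 2400 = -2550)
V = -5448580 (V = 4*(-1364695 - 1*(-2550)) = 4*(-1364695 + 2550) = 4*(-1362145) = -5448580)
(-6969*46 + 2928443) + V = (-6969*46 + 2928443) - 5448580 = (-320574 + 2928443) - 5448580 = 2607869 - 5448580 = -2840711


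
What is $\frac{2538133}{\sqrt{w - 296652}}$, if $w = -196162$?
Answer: $- \frac{2538133 i \sqrt{492814}}{492814} \approx - 3615.5 i$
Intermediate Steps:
$\frac{2538133}{\sqrt{w - 296652}} = \frac{2538133}{\sqrt{-196162 - 296652}} = \frac{2538133}{\sqrt{-492814}} = \frac{2538133}{i \sqrt{492814}} = 2538133 \left(- \frac{i \sqrt{492814}}{492814}\right) = - \frac{2538133 i \sqrt{492814}}{492814}$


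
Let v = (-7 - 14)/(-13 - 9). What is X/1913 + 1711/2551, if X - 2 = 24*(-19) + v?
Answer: 46583329/107361386 ≈ 0.43389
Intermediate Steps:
v = 21/22 (v = -21/(-22) = -21*(-1/22) = 21/22 ≈ 0.95455)
X = -9967/22 (X = 2 + (24*(-19) + 21/22) = 2 + (-456 + 21/22) = 2 - 10011/22 = -9967/22 ≈ -453.05)
X/1913 + 1711/2551 = -9967/22/1913 + 1711/2551 = -9967/22*1/1913 + 1711*(1/2551) = -9967/42086 + 1711/2551 = 46583329/107361386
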